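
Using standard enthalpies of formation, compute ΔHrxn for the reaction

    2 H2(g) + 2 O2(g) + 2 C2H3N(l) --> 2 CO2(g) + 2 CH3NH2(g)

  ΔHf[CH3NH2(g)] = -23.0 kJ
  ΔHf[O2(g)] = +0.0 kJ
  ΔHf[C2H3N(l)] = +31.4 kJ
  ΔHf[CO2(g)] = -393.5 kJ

ΔH°rxn = Σ nΔHf°(products) − Σ nΔHf°(reactants).
Products: 2·(-393.5) + 2·(-23.0) = -833.0
Reactants: 2·(+0.0) + 2·(+0.0) + 2·(+31.4) = +62.8
ΔHrxn = (-833.0) − (+62.8) = -895.8 kJ

ΔHrxn = -895.8 kJ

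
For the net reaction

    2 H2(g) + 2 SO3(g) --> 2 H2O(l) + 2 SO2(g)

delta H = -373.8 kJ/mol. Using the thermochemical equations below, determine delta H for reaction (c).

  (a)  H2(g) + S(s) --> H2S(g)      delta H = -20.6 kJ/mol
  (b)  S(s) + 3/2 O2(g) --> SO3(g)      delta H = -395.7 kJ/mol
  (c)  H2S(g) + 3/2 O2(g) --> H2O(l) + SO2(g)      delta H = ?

(a) × 2 (×2 to match 2 H2(g) in the target): (2)·(-20.6) = -41.2 kJ/mol
(b) reversed and × 2 (reverse to put SO3(g) on the reactant side; ×2 to match 2 SO3(g) in the target): (-2)·(-395.7) = +791.4 kJ/mol
(c) × 2 (scale by 2 for the 2 H2O(l)): contributes 2·x
-373.8 = (-41.2) + (+791.4) + 2·x
x = (-373.8 − (+750.2)) / (2) = -562.0 kJ/mol

delta H = -562.0 kJ/mol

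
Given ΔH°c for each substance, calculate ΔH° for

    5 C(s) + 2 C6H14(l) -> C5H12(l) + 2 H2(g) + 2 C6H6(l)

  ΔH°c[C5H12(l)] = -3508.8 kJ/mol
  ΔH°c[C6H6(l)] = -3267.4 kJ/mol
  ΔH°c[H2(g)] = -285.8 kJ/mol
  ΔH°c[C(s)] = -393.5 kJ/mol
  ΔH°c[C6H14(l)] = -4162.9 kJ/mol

With combustion enthalpies, reactants minus products:
= [5·(-393.5) + 2·(-4162.9)] − [1·(-3508.8) + 2·(-285.8) + 2·(-3267.4)]
= 321.9 kJ/mol

ΔH° = 321.9 kJ/mol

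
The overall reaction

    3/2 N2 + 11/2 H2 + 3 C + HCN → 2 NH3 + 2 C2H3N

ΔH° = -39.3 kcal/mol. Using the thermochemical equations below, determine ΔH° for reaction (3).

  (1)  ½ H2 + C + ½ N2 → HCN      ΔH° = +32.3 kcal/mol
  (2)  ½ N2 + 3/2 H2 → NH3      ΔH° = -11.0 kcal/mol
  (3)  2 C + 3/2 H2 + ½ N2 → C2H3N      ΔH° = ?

ΔH° = 7.5 kcal/mol

(1) reversed: -32.3 kcal/mol
(2) × 2: (2)·(-11.0) = -22.0 kcal/mol
(3) × 2: contributes 2·x
-39.3 = (-32.3) + (-22.0) + 2·x
x = (-39.3 − (-54.3)) / (2) = 7.5 kcal/mol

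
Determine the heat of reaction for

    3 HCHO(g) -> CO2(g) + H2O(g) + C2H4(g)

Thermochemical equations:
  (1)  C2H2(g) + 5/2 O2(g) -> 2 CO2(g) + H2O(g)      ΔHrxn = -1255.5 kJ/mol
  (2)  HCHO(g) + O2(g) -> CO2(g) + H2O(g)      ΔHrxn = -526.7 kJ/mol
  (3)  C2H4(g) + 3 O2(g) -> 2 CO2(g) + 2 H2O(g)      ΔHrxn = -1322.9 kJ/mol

ΔHrxn = -257.2 kJ/mol

(1): not needed.
(2) × 3: (3)·(-526.7) = -1580.1 kJ/mol
(3) reversed: +1322.9 kJ/mol
Since enthalpy is a state function, ΔHrxn = (3)·(-526.7) + (-1)·(-1322.9) = -257.2 kJ/mol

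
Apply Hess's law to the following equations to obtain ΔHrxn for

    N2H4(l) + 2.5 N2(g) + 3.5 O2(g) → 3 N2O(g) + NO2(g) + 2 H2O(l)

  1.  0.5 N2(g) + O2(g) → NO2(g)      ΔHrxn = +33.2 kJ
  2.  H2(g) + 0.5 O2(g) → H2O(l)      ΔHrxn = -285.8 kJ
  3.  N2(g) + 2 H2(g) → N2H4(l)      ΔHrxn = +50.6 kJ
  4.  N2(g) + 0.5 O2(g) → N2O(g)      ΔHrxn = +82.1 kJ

eq. 1 as written: +33.2 kJ
eq. 2 × 2: (2)·(-285.8) = -571.6 kJ
eq. 3 reversed: -50.6 kJ
eq. 4 × 3: (3)·(+82.1) = +246.3 kJ
By Hess's law, ΔHrxn = (+33.2) + (-571.6) + (-50.6) + (+246.3) = -342.7 kJ

ΔHrxn = -342.7 kJ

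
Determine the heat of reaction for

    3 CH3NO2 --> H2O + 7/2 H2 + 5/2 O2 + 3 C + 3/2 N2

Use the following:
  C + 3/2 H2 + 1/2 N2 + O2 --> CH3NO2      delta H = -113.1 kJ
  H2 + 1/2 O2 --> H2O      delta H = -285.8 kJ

delta H = 53.5 kJ

equation 1 reversed and × 3 (reverse to put CH3NO2 on the reactant side; ×3 to match 3 CH3NO2 in the target): (-3)·(-113.1) = +339.3 kJ
equation 2 as written (H2O already on the product side): -285.8 kJ
Combining the equations, delta H = (+339.3) + (-285.8) = 53.5 kJ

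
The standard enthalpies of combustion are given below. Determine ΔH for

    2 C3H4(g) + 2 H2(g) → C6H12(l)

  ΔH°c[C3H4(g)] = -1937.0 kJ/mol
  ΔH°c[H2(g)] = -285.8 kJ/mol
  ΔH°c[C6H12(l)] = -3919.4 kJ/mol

ΔH = -526.2 kJ/mol

With combustion enthalpies, reactants minus products:
= [2·(-1937.0) + 2·(-285.8)] − [1·(-3919.4)]
= -526.2 kJ/mol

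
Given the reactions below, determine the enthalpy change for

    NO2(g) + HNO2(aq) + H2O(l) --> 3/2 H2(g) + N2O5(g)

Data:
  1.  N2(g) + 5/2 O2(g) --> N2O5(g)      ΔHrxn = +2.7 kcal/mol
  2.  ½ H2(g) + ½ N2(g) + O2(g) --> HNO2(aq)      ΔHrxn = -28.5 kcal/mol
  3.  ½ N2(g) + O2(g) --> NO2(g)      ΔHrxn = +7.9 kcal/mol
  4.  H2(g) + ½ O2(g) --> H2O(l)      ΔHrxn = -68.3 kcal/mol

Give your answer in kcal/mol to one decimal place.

eq. 1 as written: +2.7 kcal/mol
eq. 2 reversed: +28.5 kcal/mol
eq. 3 reversed: -7.9 kcal/mol
eq. 4 reversed: +68.3 kcal/mol
Summing the manipulated equations, ΔHrxn = (1)·(+2.7) + (-1)·(-28.5) + (-1)·(+7.9) + (-1)·(-68.3) = 91.6 kcal/mol

ΔHrxn = 91.6 kcal/mol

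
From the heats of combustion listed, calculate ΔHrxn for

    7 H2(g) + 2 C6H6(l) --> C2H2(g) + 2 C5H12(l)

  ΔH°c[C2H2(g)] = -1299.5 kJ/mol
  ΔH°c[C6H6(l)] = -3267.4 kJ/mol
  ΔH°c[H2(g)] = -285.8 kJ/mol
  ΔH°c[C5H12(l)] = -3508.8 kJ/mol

Using ΔH = Σ nΔHc°(reactants) − Σ nΔHc°(products):
= [7·(-285.8) + 2·(-3267.4)] − [1·(-1299.5) + 2·(-3508.8)]
= -218.3 kJ/mol

ΔHrxn = -218.3 kJ/mol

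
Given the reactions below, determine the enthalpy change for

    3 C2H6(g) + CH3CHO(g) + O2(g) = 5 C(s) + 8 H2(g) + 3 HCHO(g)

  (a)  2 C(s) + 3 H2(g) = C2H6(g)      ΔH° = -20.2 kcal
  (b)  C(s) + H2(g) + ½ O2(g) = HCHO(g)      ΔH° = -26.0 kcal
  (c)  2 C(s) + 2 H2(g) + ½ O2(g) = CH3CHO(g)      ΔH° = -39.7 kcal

(a) reversed and × 3: (-3)·(-20.2) = +60.6 kcal
(b) × 3: (3)·(-26.0) = -78.0 kcal
(c) reversed: +39.7 kcal
By Hess's law, ΔH° = (-3)·(-20.2) + (3)·(-26.0) + (-1)·(-39.7) = 22.3 kcal

ΔH° = 22.3 kcal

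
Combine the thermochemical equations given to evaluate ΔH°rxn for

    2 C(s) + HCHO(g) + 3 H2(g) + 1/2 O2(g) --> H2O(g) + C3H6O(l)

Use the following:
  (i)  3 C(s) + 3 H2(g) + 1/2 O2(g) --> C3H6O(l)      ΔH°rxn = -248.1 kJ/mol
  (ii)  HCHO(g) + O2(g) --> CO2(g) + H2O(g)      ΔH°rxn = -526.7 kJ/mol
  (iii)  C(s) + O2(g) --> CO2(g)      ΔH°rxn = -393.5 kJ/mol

ΔH°rxn = -381.3 kJ/mol

(i) as written: -248.1 kJ/mol
(ii) as written: -526.7 kJ/mol
(iii) reversed: +393.5 kJ/mol
ΔH°rxn = (-248.1) + (-526.7) + (+393.5) = -381.3 kJ/mol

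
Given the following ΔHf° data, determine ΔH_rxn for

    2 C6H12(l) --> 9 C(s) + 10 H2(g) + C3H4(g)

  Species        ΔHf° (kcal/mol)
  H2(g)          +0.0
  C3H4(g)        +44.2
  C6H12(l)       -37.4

Products: 9·(+0.0) + 10·(+0.0) + 1·(+44.2) = +44.2
Reactants: 2·(-37.4) = -74.8
ΔH_rxn = (+44.2) − (-74.8) = 119.0 kcal/mol

ΔH_rxn = 119.0 kcal/mol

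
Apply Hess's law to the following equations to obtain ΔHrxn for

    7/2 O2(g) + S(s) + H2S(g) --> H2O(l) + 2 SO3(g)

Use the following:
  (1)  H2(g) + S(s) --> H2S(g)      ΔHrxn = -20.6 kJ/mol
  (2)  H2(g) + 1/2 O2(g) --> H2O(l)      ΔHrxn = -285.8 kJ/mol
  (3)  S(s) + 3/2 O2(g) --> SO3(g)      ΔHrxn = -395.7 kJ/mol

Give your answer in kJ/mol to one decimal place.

ΔHrxn = -1056.6 kJ/mol

(1) reversed: +20.6 kJ/mol
(2) as written: -285.8 kJ/mol
(3) × 2: (2)·(-395.7) = -791.4 kJ/mol
ΔHrxn = (+20.6) + (-285.8) + (-791.4) = -1056.6 kJ/mol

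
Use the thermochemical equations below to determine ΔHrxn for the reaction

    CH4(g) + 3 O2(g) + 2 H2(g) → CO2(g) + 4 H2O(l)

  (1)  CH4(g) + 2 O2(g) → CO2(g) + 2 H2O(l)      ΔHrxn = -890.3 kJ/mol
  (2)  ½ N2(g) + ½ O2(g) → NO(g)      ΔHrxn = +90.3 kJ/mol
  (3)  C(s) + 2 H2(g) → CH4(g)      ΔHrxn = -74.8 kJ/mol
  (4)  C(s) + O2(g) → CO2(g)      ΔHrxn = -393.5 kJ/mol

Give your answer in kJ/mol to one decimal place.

(1) × 2 (scale by 2 for the 4 H2O(l)): (2)·(-890.3) = -1780.6 kJ/mol
(2): not needed (NO(g) appears nowhere else).
(3) as written (H2(g) already on the reactant side): -74.8 kJ/mol
(4) reversed: +393.5 kJ/mol
Since enthalpy is a state function, ΔHrxn = (2)·(-890.3) + (1)·(-74.8) + (-1)·(-393.5) = -1461.9 kJ/mol

ΔHrxn = -1461.9 kJ/mol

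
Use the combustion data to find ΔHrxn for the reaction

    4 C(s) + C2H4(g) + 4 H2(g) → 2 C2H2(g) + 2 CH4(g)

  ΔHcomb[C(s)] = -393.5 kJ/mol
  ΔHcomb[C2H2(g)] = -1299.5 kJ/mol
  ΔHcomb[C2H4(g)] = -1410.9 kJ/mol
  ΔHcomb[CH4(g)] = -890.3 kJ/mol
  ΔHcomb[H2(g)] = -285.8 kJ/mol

ΔHrxn = 251.5 kJ/mol

With combustion enthalpies, reactants minus products:
= [4·(-393.5) + 1·(-1410.9) + 4·(-285.8)] − [2·(-1299.5) + 2·(-890.3)]
= 251.5 kJ/mol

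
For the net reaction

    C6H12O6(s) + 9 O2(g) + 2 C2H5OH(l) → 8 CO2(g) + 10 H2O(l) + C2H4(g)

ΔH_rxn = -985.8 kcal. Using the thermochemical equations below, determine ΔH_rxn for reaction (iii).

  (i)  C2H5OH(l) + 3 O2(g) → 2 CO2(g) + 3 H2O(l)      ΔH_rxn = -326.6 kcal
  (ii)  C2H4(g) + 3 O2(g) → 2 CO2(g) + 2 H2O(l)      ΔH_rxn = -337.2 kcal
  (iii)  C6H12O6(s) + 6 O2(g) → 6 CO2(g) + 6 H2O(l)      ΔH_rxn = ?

ΔH_rxn = -669.8 kcal

(i) × 2 (scale by 2 for the 2 C2H5OH(l)): (2)·(-326.6) = -653.2 kcal
(ii) reversed (reverse to put C2H4(g) on the product side): +337.2 kcal
(iii) as written (C6H12O6(s) already on the reactant side): contributes x
-985.8 = (-653.2) + (+337.2) + x
x = (-985.8 − (-316.0)) / (1) = -669.8 kcal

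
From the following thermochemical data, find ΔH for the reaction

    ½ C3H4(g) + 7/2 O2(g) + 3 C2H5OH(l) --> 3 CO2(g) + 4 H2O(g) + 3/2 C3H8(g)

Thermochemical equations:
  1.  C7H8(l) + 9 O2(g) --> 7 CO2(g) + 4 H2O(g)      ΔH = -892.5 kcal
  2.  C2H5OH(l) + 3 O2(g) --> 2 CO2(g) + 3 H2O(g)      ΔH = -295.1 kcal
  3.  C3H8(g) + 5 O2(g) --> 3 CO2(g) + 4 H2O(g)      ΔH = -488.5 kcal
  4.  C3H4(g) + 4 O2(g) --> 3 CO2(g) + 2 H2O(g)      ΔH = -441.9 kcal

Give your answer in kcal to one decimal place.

eq. 1: not needed.
eq. 2 × 3: (3)·(-295.1) = -885.3 kcal
eq. 3 reversed and × 3/2: (-3/2)·(-488.5) = +732.75 kcal
eq. 4 × 1/2: (1/2)·(-441.9) = -220.95 kcal
Summing the manipulated equations, ΔH = (-885.3) + (+732.75) + (-220.95) = -373.5 kcal

ΔH = -373.5 kcal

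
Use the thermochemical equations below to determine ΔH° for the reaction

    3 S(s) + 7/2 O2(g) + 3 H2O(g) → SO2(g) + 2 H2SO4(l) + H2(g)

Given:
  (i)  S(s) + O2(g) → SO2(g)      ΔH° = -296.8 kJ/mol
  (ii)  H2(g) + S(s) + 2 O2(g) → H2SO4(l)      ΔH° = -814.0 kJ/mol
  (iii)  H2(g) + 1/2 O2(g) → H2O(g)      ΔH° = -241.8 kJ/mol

ΔH° = -1199.4 kJ/mol

(i) as written: -296.8 kJ/mol
(ii) × 2: (2)·(-814.0) = -1628.0 kJ/mol
(iii) reversed and × 3: (-3)·(-241.8) = +725.4 kJ/mol
Summing the manipulated equations, ΔH° = (1)·(-296.8) + (2)·(-814.0) + (-3)·(-241.8) = -1199.4 kJ/mol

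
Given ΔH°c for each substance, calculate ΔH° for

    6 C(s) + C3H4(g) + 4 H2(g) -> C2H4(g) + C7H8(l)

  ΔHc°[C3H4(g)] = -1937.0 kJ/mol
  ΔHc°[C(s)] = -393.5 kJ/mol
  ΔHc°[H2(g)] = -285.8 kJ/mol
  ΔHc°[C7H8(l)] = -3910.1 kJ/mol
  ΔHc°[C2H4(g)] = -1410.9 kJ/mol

Using ΔH = Σ nΔHc°(reactants) − Σ nΔHc°(products):
= [6·(-393.5) + 1·(-1937.0) + 4·(-285.8)] − [1·(-1410.9) + 1·(-3910.1)]
= -120.2 kJ/mol

ΔH° = -120.2 kJ/mol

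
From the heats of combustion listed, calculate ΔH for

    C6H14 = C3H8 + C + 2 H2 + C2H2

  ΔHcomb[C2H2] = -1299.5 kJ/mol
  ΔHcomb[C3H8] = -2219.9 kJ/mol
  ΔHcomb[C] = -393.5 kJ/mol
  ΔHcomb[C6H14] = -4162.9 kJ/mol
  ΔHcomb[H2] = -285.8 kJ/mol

With combustion enthalpies, reactants minus products:
= [1·(-4162.9)] − [1·(-2219.9) + 1·(-393.5) + 2·(-285.8) + 1·(-1299.5)]
= 321.6 kJ/mol

ΔH = 321.6 kJ/mol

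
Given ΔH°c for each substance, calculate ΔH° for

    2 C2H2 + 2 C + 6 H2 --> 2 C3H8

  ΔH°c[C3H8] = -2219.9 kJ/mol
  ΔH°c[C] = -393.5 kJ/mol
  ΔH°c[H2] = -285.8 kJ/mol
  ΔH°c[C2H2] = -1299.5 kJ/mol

With combustion enthalpies, reactants minus products:
= [2·(-1299.5) + 2·(-393.5) + 6·(-285.8)] − [2·(-2219.9)]
= -661.0 kJ/mol

ΔH° = -661.0 kJ/mol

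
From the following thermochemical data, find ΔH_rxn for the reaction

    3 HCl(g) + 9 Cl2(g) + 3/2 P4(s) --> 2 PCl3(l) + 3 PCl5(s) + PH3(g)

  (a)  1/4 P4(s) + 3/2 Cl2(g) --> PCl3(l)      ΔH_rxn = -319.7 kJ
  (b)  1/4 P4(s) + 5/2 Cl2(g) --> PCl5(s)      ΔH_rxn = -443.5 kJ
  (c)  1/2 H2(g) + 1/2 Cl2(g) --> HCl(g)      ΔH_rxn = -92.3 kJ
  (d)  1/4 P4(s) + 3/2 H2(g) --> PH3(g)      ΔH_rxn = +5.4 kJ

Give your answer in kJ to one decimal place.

(a) × 2: (2)·(-319.7) = -639.4 kJ
(b) × 3: (3)·(-443.5) = -1330.5 kJ
(c) reversed and × 3: (-3)·(-92.3) = +276.9 kJ
(d) as written: +5.4 kJ
Since enthalpy is a state function, ΔH_rxn = (-639.4) + (-1330.5) + (+276.9) + (+5.4) = -1687.6 kJ

ΔH_rxn = -1687.6 kJ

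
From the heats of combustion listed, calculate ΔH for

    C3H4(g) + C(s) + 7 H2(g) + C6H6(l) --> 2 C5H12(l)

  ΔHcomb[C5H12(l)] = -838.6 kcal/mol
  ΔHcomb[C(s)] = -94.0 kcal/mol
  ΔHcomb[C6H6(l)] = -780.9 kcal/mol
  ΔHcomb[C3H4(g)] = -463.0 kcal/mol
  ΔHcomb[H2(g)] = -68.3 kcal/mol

ΔH = -138.8 kcal/mol

With combustion enthalpies, reactants minus products:
= [1·(-463.0) + 1·(-94.0) + 7·(-68.3) + 1·(-780.9)] − [2·(-838.6)]
= -138.8 kcal/mol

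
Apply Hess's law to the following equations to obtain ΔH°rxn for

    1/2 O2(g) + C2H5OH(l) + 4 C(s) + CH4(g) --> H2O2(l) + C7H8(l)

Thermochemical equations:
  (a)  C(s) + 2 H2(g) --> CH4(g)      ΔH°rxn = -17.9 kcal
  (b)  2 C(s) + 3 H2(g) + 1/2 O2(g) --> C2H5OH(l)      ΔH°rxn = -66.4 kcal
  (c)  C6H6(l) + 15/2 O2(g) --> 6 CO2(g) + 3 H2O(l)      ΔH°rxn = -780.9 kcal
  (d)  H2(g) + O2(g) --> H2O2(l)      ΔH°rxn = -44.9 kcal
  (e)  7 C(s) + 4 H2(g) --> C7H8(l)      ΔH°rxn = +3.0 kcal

ΔH°rxn = 42.4 kcal

(a) reversed: +17.9 kcal
(b) reversed: +66.4 kcal
(c): not needed.
(d) as written: -44.9 kcal
(e) as written: +3.0 kcal
ΔH°rxn = (+17.9) + (+66.4) + (-44.9) + (+3.0) = 42.4 kcal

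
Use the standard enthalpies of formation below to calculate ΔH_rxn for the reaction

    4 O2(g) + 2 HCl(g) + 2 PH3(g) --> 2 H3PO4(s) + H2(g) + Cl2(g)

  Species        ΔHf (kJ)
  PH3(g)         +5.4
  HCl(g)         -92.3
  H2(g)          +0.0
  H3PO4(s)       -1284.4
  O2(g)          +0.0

Products: 2·(-1284.4) + 1·(+0.0) + 1·(+0.0) = -2568.8
Reactants: 4·(+0.0) + 2·(-92.3) + 2·(+5.4) = -173.8
ΔH_rxn = (-2568.8) − (-173.8) = -2395.0 kJ

ΔH_rxn = -2395.0 kJ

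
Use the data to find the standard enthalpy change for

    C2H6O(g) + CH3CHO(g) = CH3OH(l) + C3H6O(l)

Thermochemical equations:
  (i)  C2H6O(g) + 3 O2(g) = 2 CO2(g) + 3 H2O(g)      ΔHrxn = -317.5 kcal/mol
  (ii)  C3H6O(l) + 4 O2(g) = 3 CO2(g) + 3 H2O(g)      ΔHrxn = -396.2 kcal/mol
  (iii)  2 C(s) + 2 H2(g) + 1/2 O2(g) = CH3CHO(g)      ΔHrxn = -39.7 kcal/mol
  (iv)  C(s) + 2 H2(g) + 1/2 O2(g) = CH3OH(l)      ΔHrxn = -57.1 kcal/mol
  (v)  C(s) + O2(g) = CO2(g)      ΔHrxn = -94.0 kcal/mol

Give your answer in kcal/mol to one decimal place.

ΔHrxn = -32.7 kcal/mol

(i) as written: -317.5 kcal/mol
(ii) reversed: +396.2 kcal/mol
(iii) reversed: +39.7 kcal/mol
(iv) as written: -57.1 kcal/mol
(v) as written: -94.0 kcal/mol
Since enthalpy is a state function, ΔHrxn = (-317.5) + (+396.2) + (+39.7) + (-57.1) + (-94.0) = -32.7 kcal/mol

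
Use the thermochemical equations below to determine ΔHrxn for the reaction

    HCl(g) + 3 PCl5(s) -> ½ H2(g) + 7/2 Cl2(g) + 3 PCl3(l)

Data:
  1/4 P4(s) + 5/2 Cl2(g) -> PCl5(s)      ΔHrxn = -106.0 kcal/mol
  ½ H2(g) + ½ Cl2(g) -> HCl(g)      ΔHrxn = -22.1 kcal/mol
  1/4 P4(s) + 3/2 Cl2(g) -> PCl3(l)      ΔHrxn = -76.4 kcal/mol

ΔHrxn = 110.9 kcal/mol

equation 1 reversed and × 3: (-3)·(-106.0) = +318.0 kcal/mol
equation 2 reversed: +22.1 kcal/mol
equation 3 × 3: (3)·(-76.4) = -229.2 kcal/mol
ΔHrxn = (+318.0) + (+22.1) + (-229.2) = 110.9 kcal/mol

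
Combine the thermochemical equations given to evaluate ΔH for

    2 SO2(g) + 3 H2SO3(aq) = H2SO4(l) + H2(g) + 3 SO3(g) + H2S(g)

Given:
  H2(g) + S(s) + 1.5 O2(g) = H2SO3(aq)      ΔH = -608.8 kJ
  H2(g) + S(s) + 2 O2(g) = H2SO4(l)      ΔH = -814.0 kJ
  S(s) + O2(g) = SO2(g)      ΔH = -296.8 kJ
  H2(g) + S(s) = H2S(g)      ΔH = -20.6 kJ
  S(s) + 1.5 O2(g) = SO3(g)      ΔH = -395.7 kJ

equation 1 reversed and × 3 (reverse to put H2SO3(aq) on the reactant side; ×3 to match 3 H2SO3(aq) in the target): (-3)·(-608.8) = +1826.4 kJ
equation 2 as written (H2SO4(l) already on the product side): -814.0 kJ
equation 3 reversed and × 2 (reverse to put SO2(g) on the reactant side; scale by 2 for the 2 SO2(g)): (-2)·(-296.8) = +593.6 kJ
equation 4 as written (H2S(g) already on the product side): -20.6 kJ
equation 5 × 3 (×3 to match 3 SO3(g) in the target): (3)·(-395.7) = -1187.1 kJ
By Hess's law, ΔH = (-3)·(-608.8) + (1)·(-814.0) + (-2)·(-296.8) + (1)·(-20.6) + (3)·(-395.7) = 398.3 kJ

ΔH = 398.3 kJ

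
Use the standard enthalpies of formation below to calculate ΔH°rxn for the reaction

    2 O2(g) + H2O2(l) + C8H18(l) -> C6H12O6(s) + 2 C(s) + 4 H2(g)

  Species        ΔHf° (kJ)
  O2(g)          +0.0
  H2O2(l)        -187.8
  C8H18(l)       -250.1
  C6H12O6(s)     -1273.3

ΔH°rxn = -835.4 kJ

Products: 1·(-1273.3) + 2·(+0.0) + 4·(+0.0) = -1273.3
Reactants: 2·(+0.0) + 1·(-187.8) + 1·(-250.1) = -437.9
ΔH°rxn = (-1273.3) − (-437.9) = -835.4 kJ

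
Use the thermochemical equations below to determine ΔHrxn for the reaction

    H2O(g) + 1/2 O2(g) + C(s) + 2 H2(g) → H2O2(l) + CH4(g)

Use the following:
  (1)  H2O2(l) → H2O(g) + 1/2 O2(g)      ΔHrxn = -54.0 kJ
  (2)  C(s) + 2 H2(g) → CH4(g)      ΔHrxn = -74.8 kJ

(1) reversed: +54.0 kJ
(2) as written: -74.8 kJ
Combining the equations, ΔHrxn = (+54.0) + (-74.8) = -20.8 kJ

ΔHrxn = -20.8 kJ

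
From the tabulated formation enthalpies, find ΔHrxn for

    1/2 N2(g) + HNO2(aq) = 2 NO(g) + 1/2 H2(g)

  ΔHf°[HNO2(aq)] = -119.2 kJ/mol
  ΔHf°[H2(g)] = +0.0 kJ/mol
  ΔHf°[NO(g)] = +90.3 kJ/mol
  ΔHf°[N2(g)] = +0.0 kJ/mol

ΔH°rxn = Σ nΔHf°(products) − Σ nΔHf°(reactants).
Products: 2·(+90.3) + 1/2·(+0.0) = +180.6
Reactants: 1/2·(+0.0) + 1·(-119.2) = -119.2
ΔHrxn = (+180.6) − (-119.2) = 299.8 kJ/mol

ΔHrxn = 299.8 kJ/mol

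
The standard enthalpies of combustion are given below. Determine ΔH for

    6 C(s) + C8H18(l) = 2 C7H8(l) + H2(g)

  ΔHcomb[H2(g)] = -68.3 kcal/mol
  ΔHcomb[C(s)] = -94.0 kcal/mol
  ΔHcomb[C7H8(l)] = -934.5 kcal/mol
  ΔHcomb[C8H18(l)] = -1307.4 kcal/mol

Using ΔH = Σ nΔHc°(reactants) − Σ nΔHc°(products):
= [6·(-94.0) + 1·(-1307.4)] − [2·(-934.5) + 1·(-68.3)]
= 65.9 kcal/mol

ΔH = 65.9 kcal/mol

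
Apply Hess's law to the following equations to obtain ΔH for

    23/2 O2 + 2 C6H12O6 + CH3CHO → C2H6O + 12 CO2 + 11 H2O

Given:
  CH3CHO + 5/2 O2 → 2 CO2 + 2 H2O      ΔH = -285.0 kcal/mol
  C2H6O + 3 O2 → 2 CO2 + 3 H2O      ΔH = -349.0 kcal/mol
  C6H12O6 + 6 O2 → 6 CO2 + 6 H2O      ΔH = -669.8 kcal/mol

equation 1 as written: -285.0 kcal/mol
equation 2 reversed: +349.0 kcal/mol
equation 3 × 2: (2)·(-669.8) = -1339.6 kcal/mol
Summing the manipulated equations, ΔH = (-285.0) + (+349.0) + (-1339.6) = -1275.6 kcal/mol

ΔH = -1275.6 kcal/mol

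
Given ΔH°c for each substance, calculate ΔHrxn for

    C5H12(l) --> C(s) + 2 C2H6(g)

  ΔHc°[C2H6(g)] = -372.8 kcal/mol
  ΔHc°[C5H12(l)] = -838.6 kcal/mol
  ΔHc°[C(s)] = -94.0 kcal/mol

ΔHrxn = 1.0 kcal/mol

Using ΔH = Σ nΔHc°(reactants) − Σ nΔHc°(products):
= [1·(-838.6)] − [1·(-94.0) + 2·(-372.8)]
= 1.0 kcal/mol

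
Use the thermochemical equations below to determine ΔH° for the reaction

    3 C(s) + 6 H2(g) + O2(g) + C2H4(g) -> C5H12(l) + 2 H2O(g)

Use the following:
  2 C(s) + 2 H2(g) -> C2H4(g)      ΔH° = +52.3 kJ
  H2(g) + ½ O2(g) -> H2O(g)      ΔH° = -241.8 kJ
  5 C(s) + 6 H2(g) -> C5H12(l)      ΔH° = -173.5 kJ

equation 1 reversed: -52.3 kJ
equation 2 × 2: (2)·(-241.8) = -483.6 kJ
equation 3 as written: -173.5 kJ
Since enthalpy is a state function, ΔH° = (-52.3) + (-483.6) + (-173.5) = -709.4 kJ

ΔH° = -709.4 kJ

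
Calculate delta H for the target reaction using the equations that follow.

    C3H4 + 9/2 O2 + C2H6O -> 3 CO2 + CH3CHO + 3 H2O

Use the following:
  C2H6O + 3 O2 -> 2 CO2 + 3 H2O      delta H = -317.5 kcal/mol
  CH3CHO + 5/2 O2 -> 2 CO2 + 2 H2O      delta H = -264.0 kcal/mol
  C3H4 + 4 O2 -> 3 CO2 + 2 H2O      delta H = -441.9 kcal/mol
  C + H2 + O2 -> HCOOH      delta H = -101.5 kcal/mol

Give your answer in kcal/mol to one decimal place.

equation 1 as written (C2H6O already on the reactant side): -317.5 kcal/mol
equation 2 reversed (CH3CHO must end up as a product): +264.0 kcal/mol
equation 3 as written (C3H4 already on the reactant side): -441.9 kcal/mol
equation 4: not needed (H2 appears nowhere else).
delta H = (1)·(-317.5) + (-1)·(-264.0) + (1)·(-441.9) = -495.4 kcal/mol

delta H = -495.4 kcal/mol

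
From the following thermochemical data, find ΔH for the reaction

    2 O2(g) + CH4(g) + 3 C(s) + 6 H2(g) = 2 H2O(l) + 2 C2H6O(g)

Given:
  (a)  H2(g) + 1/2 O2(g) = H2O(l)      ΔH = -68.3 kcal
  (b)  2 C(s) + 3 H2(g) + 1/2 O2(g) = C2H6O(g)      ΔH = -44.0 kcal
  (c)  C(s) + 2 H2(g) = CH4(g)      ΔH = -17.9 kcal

(a) × 2 (scale by 2 for the 2 H2O(l)): (2)·(-68.3) = -136.6 kcal
(b) × 2 (scale by 2 for the 2 C2H6O(g)): (2)·(-44.0) = -88.0 kcal
(c) reversed (CH4(g) must end up as a reactant): +17.9 kcal
Combining the equations, ΔH = (-136.6) + (-88.0) + (+17.9) = -206.7 kcal

ΔH = -206.7 kcal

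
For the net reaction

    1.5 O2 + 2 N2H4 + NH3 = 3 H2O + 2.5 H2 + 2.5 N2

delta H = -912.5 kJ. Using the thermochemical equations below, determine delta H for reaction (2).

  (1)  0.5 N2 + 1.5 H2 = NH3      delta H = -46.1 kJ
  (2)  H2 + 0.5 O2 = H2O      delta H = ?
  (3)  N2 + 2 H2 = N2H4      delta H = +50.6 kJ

delta H = -285.8 kJ

(1) reversed: +46.1 kJ
(2) × 3: contributes 3·x
(3) reversed and × 2: (-2)·(+50.6) = -101.2 kJ
-912.5 = (+46.1) + (-101.2) + 3·x
x = (-912.5 − (-55.1)) / (3) = -285.8 kJ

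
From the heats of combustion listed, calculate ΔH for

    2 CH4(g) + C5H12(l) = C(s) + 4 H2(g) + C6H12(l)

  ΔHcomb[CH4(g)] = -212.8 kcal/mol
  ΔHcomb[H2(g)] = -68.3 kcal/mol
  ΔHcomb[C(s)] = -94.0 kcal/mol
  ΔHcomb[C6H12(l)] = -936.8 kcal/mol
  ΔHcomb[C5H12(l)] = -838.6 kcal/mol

With combustion enthalpies, reactants minus products:
= [2·(-212.8) + 1·(-838.6)] − [1·(-94.0) + 4·(-68.3) + 1·(-936.8)]
= 39.8 kcal/mol

ΔH = 39.8 kcal/mol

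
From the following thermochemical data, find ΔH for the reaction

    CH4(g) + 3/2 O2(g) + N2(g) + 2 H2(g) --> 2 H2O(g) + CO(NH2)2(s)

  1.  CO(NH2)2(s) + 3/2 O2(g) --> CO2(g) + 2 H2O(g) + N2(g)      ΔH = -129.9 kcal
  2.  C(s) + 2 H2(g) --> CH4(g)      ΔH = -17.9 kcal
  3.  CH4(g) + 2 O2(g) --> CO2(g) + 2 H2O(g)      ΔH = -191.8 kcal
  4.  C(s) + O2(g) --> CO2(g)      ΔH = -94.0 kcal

ΔH = -177.6 kcal

eq. 1 reversed: +129.9 kcal
eq. 2 as written: -17.9 kcal
eq. 3 × 2: (2)·(-191.8) = -383.6 kcal
eq. 4 reversed: +94.0 kcal
Since enthalpy is a state function, ΔH = (+129.9) + (-17.9) + (-383.6) + (+94.0) = -177.6 kcal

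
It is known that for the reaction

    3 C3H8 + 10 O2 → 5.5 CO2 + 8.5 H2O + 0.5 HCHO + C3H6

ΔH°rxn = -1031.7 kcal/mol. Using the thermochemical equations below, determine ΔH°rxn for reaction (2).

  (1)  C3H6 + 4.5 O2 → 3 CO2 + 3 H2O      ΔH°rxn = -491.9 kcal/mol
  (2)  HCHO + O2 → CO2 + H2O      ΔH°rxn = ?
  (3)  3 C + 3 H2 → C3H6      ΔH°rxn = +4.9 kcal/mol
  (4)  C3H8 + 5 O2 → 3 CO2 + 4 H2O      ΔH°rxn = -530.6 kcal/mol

ΔH°rxn = -136.4 kcal/mol

(1) reversed: +491.9 kcal/mol
(2) reversed and × 1/2: contributes −1/2·x
(3): not needed.
(4) × 3: (3)·(-530.6) = -1591.8 kcal/mol
-1031.7 = (+491.9) + (-1591.8) − 1/2·x
x = (-1031.7 − (-1099.9)) / (-1/2) = -136.4 kcal/mol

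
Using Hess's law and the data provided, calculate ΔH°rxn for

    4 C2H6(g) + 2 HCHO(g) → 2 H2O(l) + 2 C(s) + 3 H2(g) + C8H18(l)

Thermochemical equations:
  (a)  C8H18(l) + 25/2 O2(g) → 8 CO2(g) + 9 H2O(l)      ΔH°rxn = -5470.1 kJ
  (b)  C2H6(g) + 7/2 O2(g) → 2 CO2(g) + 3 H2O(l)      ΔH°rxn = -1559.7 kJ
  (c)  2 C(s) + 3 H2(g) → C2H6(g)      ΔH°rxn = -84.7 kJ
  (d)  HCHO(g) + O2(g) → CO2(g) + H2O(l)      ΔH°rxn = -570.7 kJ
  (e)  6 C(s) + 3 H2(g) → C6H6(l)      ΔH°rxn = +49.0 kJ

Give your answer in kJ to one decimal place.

(a) reversed (reverse to put C8H18(l) on the product side): +5470.1 kJ
(b) × 3: (3)·(-1559.7) = -4679.1 kJ
(c) reversed: +84.7 kJ
(d) × 2 (scale by 2 for the 2 HCHO(g)): (2)·(-570.7) = -1141.4 kJ
(e): not needed (C6H6(l) appears nowhere else).
Combining the equations, ΔH°rxn = (-1)·(-5470.1) + (3)·(-1559.7) + (-1)·(-84.7) + (2)·(-570.7) = -265.7 kJ

ΔH°rxn = -265.7 kJ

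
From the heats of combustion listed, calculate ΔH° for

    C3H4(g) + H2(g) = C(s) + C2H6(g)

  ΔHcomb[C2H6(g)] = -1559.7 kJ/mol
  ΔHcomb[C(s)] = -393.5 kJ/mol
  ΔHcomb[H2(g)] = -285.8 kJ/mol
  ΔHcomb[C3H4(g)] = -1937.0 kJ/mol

ΔH° = -269.6 kJ/mol

With combustion enthalpies, reactants minus products:
= [1·(-1937.0) + 1·(-285.8)] − [1·(-393.5) + 1·(-1559.7)]
= -269.6 kJ/mol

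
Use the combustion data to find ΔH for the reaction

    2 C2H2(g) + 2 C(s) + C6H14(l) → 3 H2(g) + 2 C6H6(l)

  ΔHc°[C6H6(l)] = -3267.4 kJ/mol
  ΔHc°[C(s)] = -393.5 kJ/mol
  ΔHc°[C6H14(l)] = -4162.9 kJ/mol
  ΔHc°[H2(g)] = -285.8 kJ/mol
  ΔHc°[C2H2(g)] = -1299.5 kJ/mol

With combustion enthalpies, reactants minus products:
= [2·(-1299.5) + 2·(-393.5) + 1·(-4162.9)] − [3·(-285.8) + 2·(-3267.4)]
= -156.7 kJ/mol

ΔH = -156.7 kJ/mol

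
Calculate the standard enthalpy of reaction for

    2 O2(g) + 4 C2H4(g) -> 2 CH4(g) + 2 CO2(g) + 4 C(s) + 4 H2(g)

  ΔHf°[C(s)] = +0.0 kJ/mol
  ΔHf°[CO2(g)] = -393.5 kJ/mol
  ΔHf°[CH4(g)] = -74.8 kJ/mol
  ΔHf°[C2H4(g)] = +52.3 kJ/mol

ΔH° = -1145.8 kJ/mol

ΔH°rxn = Σ nΔHf°(products) − Σ nΔHf°(reactants).
Products: 2·(-74.8) + 2·(-393.5) + 4·(+0.0) + 4·(+0.0) = -936.6
Reactants: 2·(+0.0) + 4·(+52.3) = +209.2
ΔH° = (-936.6) − (+209.2) = -1145.8 kJ/mol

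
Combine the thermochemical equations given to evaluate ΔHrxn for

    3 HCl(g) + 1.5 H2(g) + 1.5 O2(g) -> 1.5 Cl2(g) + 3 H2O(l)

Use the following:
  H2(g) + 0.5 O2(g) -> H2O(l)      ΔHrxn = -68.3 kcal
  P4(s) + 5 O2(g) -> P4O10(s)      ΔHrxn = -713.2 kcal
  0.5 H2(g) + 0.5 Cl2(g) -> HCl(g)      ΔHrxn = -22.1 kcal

ΔHrxn = -138.6 kcal

equation 1 × 3 (×3 to match 3 H2O(l) in the target): (3)·(-68.3) = -204.9 kcal
equation 2: not needed (P4(s) appears nowhere else).
equation 3 reversed and × 3 (HCl(g) must end up as a reactant; ×3 to match 3 HCl(g) in the target): (-3)·(-22.1) = +66.3 kcal
ΔHrxn = (3)·(-68.3) + (-3)·(-22.1) = -138.6 kcal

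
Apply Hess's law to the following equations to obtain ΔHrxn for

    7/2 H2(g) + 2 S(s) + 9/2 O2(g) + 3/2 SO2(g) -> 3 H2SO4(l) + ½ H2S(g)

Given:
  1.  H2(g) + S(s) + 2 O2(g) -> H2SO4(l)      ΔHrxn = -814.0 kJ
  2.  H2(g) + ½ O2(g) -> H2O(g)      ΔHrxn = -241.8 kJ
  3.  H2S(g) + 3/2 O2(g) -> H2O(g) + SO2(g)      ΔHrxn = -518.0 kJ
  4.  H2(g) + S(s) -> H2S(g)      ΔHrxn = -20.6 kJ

eq. 1 × 3: (3)·(-814.0) = -2442.0 kJ
eq. 2 × 3/2: (3/2)·(-241.8) = -362.7 kJ
eq. 3 reversed and × 3/2: (-3/2)·(-518.0) = +777.0 kJ
eq. 4 reversed: +20.6 kJ
Since enthalpy is a state function, ΔHrxn = (-2442.0) + (-362.7) + (+777.0) + (+20.6) = -2007.1 kJ

ΔHrxn = -2007.1 kJ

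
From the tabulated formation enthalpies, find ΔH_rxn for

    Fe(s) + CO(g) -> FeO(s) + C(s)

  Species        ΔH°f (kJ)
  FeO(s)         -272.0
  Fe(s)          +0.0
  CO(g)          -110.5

ΔH°rxn = Σ nΔHf°(products) − Σ nΔHf°(reactants).
Products: 1·(-272.0) + 1·(+0.0) = -272.0
Reactants: 1·(+0.0) + 1·(-110.5) = -110.5
ΔH_rxn = (-272.0) − (-110.5) = -161.5 kJ

ΔH_rxn = -161.5 kJ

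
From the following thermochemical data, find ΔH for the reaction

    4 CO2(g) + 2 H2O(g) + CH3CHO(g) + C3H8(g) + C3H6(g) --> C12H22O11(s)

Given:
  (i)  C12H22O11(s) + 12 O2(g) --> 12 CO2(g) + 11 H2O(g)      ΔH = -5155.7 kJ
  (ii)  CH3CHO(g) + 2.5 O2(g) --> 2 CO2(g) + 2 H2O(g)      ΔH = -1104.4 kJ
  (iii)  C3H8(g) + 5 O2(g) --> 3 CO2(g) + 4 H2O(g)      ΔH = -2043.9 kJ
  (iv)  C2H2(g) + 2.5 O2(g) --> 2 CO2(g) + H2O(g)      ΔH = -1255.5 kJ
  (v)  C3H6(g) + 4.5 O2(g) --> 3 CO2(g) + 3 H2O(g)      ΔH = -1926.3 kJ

(i) reversed (reverse to put C12H22O11(s) on the product side): +5155.7 kJ
(ii) as written (CH3CHO(g) already on the reactant side): -1104.4 kJ
(iii) as written (C3H8(g) already on the reactant side): -2043.9 kJ
(iv): not needed (C2H2(g) appears nowhere else).
(v) as written (C3H6(g) already on the reactant side): -1926.3 kJ
Since enthalpy is a state function, ΔH = (-1)·(-5155.7) + (1)·(-1104.4) + (1)·(-2043.9) + (1)·(-1926.3) = 81.1 kJ

ΔH = 81.1 kJ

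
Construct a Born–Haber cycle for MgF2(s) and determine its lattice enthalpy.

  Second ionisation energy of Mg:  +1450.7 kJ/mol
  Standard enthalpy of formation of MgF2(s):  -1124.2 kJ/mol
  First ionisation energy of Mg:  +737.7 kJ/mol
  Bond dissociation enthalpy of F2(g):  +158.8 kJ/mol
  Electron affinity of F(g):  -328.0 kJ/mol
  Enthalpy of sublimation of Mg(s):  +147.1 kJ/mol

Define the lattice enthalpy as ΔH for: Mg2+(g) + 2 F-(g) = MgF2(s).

ΔHf° = 1·ΔHsub + 1·(ΣIE) + 1·D(F2) + 2·EA + U
-1124.2 = 1·(+147.1) + 1·(+2188.4) + 1·(+158.8) + 2·(-328.0) + U
U = -1124.2 − (+1838.3) = -2962.5 kJ/mol

U = -2962.5 kJ/mol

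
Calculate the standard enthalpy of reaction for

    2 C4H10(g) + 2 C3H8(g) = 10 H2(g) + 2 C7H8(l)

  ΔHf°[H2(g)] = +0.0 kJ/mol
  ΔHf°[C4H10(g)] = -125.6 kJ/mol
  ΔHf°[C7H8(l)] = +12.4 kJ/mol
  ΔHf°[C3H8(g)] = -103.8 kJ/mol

ΔH°rxn = 483.6 kJ/mol

Products: 10·(+0.0) + 2·(+12.4) = +24.8
Reactants: 2·(-125.6) + 2·(-103.8) = -458.8
ΔH°rxn = (+24.8) − (-458.8) = 483.6 kJ/mol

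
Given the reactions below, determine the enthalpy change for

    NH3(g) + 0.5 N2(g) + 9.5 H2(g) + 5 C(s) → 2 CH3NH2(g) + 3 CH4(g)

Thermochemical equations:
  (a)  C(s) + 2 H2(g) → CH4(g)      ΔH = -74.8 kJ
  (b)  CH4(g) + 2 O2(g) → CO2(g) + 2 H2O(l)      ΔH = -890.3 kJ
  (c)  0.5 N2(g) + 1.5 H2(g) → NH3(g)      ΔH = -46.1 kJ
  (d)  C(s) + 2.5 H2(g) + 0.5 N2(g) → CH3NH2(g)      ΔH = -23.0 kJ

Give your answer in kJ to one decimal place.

(a) × 3: (3)·(-74.8) = -224.4 kJ
(b): not needed.
(c) reversed: +46.1 kJ
(d) × 2: (2)·(-23.0) = -46.0 kJ
Summing the manipulated equations, ΔH = (3)·(-74.8) + (-1)·(-46.1) + (2)·(-23.0) = -224.3 kJ

ΔH = -224.3 kJ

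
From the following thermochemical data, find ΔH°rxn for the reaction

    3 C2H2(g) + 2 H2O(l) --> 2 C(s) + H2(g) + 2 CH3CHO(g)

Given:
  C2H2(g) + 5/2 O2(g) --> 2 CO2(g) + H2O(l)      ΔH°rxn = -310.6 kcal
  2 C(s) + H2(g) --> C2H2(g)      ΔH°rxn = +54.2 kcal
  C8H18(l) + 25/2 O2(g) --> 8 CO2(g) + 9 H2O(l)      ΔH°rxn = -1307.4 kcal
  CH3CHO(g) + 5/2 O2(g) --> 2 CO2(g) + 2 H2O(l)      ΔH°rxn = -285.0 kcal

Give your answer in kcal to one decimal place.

ΔH°rxn = -105.4 kcal

equation 1 × 2: (2)·(-310.6) = -621.2 kcal
equation 2 reversed: -54.2 kcal
equation 3: not needed.
equation 4 reversed and × 2: (-2)·(-285.0) = +570.0 kcal
Since enthalpy is a state function, ΔH°rxn = (2)·(-310.6) + (-1)·(+54.2) + (-2)·(-285.0) = -105.4 kcal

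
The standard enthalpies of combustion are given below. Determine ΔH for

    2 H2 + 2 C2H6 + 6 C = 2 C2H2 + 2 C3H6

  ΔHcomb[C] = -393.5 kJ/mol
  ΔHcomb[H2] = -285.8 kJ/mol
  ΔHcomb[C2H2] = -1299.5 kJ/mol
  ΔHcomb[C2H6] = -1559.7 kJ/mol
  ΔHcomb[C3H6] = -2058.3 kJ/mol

ΔH = 663.6 kJ/mol

With combustion enthalpies, reactants minus products:
= [2·(-285.8) + 2·(-1559.7) + 6·(-393.5)] − [2·(-1299.5) + 2·(-2058.3)]
= 663.6 kJ/mol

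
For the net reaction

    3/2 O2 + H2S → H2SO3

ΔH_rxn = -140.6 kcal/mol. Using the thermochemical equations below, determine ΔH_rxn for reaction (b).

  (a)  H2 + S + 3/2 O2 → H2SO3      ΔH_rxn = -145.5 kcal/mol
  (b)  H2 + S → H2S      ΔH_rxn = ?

(a) as written (H2SO3 already on the product side): -145.5 kcal/mol
(b) reversed (H2S must end up as a reactant): contributes −x
-140.6 = (-145.5) − x
x = (-140.6 − (-145.5)) / (-1) = -4.9 kcal/mol

ΔH_rxn = -4.9 kcal/mol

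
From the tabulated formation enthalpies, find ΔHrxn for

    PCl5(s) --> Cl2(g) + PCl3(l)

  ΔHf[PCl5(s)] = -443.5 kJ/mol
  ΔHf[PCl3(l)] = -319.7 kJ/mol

ΔH°rxn = Σ nΔHf°(products) − Σ nΔHf°(reactants).
Products: 1·(+0.0) + 1·(-319.7) = -319.7
Reactants: 1·(-443.5) = -443.5
ΔHrxn = (-319.7) − (-443.5) = 123.8 kJ/mol

ΔHrxn = 123.8 kJ/mol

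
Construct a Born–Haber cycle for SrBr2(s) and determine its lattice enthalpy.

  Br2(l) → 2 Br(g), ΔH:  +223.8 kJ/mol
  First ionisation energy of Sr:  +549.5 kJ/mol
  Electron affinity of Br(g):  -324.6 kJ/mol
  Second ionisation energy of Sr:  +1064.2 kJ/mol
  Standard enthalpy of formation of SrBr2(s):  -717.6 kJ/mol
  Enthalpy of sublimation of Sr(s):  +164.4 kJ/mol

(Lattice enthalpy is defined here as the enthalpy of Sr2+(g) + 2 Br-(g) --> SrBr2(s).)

ΔHf° = 1·ΔHsub + 1·(ΣIE) + 1·D(Br2) + 2·EA + U
-717.6 = 1·(+164.4) + 1·(+1613.7) + 1·(+223.8) + 2·(-324.6) + U
U = -717.6 − (+1352.7) = -2070.3 kJ/mol

U = -2070.3 kJ/mol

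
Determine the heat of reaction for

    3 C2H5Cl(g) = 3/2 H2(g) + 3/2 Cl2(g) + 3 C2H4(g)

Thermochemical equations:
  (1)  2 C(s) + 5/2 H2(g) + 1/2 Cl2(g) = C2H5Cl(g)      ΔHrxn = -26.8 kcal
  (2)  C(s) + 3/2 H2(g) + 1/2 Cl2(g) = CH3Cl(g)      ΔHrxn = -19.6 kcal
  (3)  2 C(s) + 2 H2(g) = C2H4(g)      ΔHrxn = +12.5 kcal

(1) reversed and × 3: (-3)·(-26.8) = +80.4 kcal
(2): not needed.
(3) × 3: (3)·(+12.5) = +37.5 kcal
ΔHrxn = (+80.4) + (+37.5) = 117.9 kcal

ΔHrxn = 117.9 kcal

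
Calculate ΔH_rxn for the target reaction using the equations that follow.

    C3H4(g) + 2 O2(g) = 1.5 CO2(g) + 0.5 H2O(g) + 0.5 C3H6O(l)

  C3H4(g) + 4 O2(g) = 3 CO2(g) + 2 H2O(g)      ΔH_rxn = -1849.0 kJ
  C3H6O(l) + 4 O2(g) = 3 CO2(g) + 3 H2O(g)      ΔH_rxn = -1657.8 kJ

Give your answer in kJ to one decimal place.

ΔH_rxn = -1020.1 kJ

equation 1 as written (C3H4(g) already on the reactant side): -1849.0 kJ
equation 2 reversed and × 1/2 (C3H6O(l) must end up as a product; scale by 1/2 for the 1/2 C3H6O(l)): (-1/2)·(-1657.8) = +828.9 kJ
ΔH_rxn = (1)·(-1849.0) + (-1/2)·(-1657.8) = -1020.1 kJ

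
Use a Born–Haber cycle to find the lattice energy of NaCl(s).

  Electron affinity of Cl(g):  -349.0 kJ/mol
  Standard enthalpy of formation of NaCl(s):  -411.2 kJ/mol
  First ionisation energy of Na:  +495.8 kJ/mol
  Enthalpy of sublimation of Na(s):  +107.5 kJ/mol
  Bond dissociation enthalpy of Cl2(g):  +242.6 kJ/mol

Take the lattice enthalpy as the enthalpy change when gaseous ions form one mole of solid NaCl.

U = -786.8 kJ/mol

ΔHf° = 1·ΔHsub + 1·(ΣIE) + 1/2·D(Cl2) + 1·EA + U
-411.2 = 1·(+107.5) + 1·(+495.8) + 1/2·(+242.6) + 1·(-349.0) + U
U = -411.2 − (+375.6) = -786.8 kJ/mol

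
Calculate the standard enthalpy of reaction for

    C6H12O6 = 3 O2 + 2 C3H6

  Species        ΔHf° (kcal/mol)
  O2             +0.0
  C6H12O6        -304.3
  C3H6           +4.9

Products: 3·(+0.0) + 2·(+4.9) = +9.8
Reactants: 1·(-304.3) = -304.3
ΔHrxn = (+9.8) − (-304.3) = 314.1 kcal/mol

ΔHrxn = 314.1 kcal/mol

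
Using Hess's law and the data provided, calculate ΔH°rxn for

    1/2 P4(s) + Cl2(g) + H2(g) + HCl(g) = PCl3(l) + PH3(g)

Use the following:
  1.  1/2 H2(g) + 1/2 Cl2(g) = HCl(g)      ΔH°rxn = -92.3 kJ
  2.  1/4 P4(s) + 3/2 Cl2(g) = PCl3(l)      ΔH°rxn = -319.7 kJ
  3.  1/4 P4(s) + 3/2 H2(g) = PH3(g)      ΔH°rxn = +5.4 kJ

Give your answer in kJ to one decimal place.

eq. 1 reversed: +92.3 kJ
eq. 2 as written: -319.7 kJ
eq. 3 as written: +5.4 kJ
Combining the equations, ΔH°rxn = (+92.3) + (-319.7) + (+5.4) = -222.0 kJ

ΔH°rxn = -222.0 kJ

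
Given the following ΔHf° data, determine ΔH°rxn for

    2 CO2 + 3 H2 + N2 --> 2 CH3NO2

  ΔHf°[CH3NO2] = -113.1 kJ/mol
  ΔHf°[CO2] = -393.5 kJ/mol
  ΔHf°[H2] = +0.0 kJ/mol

Products: 2·(-113.1) = -226.2
Reactants: 2·(-393.5) + 3·(+0.0) + 1·(+0.0) = -787.0
ΔH°rxn = (-226.2) − (-787.0) = 560.8 kJ/mol

ΔH°rxn = 560.8 kJ/mol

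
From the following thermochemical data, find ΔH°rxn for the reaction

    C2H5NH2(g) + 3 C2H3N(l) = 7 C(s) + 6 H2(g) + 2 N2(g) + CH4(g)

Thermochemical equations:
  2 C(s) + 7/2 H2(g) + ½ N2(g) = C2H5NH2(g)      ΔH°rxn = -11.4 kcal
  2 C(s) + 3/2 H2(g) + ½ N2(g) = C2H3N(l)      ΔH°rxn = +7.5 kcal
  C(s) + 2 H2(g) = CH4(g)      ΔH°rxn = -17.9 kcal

equation 1 reversed: +11.4 kcal
equation 2 reversed and × 3: (-3)·(+7.5) = -22.5 kcal
equation 3 as written: -17.9 kcal
ΔH°rxn = (+11.4) + (-22.5) + (-17.9) = -29.0 kcal

ΔH°rxn = -29.0 kcal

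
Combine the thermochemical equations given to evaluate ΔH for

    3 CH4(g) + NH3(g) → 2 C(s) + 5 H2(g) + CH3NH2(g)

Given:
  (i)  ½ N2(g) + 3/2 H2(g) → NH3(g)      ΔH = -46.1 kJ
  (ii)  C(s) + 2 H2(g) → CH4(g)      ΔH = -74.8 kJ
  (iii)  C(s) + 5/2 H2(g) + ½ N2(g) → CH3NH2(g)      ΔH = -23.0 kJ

ΔH = 247.5 kJ

(i) reversed: +46.1 kJ
(ii) reversed and × 3: (-3)·(-74.8) = +224.4 kJ
(iii) as written: -23.0 kJ
ΔH = (-1)·(-46.1) + (-3)·(-74.8) + (1)·(-23.0) = 247.5 kJ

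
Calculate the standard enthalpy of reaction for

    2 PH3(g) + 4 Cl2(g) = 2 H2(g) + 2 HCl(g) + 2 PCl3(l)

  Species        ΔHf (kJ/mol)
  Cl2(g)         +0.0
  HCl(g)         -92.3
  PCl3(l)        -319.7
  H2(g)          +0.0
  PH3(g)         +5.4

ΔH°rxn = Σ nΔHf°(products) − Σ nΔHf°(reactants).
Products: 2·(+0.0) + 2·(-92.3) + 2·(-319.7) = -824.0
Reactants: 2·(+5.4) + 4·(+0.0) = +10.8
ΔH_rxn = (-824.0) − (+10.8) = -834.8 kJ/mol

ΔH_rxn = -834.8 kJ/mol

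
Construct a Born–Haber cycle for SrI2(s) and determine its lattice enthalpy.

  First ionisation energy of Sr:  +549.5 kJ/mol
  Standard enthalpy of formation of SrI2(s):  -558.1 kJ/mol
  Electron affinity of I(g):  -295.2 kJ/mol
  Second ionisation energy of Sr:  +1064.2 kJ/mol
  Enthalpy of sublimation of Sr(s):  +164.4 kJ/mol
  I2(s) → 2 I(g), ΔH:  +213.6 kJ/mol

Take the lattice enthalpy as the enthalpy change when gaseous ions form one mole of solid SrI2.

ΔHf° = 1·ΔHsub + 1·(ΣIE) + 1·D(I2) + 2·EA + U
-558.1 = 1·(+164.4) + 1·(+1613.7) + 1·(+213.6) + 2·(-295.2) + U
U = -558.1 − (+1401.3) = -1959.4 kJ/mol

U = -1959.4 kJ/mol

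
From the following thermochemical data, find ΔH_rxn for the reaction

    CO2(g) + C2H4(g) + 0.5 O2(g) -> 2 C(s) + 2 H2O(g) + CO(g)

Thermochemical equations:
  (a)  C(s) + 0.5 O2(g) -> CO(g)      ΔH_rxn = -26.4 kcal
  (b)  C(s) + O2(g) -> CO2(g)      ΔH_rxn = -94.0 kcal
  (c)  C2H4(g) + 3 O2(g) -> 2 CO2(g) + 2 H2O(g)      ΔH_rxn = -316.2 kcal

(a) as written (CO(g) already on the product side): -26.4 kcal
(b) reversed and × 3: (-3)·(-94.0) = +282.0 kcal
(c) as written (C2H4(g) already on the reactant side): -316.2 kcal
Since enthalpy is a state function, ΔH_rxn = (-26.4) + (+282.0) + (-316.2) = -60.6 kcal

ΔH_rxn = -60.6 kcal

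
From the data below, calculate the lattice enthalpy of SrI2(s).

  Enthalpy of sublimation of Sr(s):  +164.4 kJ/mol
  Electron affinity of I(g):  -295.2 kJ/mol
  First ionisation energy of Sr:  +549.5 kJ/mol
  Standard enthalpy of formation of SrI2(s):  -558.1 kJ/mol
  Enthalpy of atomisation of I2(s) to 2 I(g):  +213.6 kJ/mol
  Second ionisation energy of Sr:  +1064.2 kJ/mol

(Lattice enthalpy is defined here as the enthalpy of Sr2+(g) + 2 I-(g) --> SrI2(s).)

ΔHf° = 1·ΔHsub + 1·(ΣIE) + 1·D(I2) + 2·EA + U
-558.1 = 1·(+164.4) + 1·(+1613.7) + 1·(+213.6) + 2·(-295.2) + U
U = -558.1 − (+1401.3) = -1959.4 kJ/mol

U = -1959.4 kJ/mol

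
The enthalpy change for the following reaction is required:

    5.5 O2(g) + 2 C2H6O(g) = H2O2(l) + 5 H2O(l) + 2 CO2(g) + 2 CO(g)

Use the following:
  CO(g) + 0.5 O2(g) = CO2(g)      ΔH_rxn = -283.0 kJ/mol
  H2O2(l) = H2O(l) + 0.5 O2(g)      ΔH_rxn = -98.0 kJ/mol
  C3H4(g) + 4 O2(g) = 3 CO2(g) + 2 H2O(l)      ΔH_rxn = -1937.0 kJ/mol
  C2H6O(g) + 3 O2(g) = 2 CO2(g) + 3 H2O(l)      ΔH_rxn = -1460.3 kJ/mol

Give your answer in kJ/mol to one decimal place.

equation 1 reversed and × 2: (-2)·(-283.0) = +566.0 kJ/mol
equation 2 reversed: +98.0 kJ/mol
equation 3: not needed.
equation 4 × 2: (2)·(-1460.3) = -2920.6 kJ/mol
ΔH_rxn = (-2)·(-283.0) + (-1)·(-98.0) + (2)·(-1460.3) = -2256.6 kJ/mol

ΔH_rxn = -2256.6 kJ/mol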